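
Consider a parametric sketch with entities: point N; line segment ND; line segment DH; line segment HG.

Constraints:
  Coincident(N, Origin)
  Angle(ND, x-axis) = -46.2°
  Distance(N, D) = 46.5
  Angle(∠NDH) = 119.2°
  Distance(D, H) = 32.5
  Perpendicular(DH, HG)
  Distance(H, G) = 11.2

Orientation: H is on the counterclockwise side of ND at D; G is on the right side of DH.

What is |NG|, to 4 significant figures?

75.68

N is at the origin; ND runs at -46.2° with length 46.5, so D = 46.5·(cos -46.2°, sin -46.2°) = (32.18, -33.56). ∠NDH = 119.2°, so DH runs at -46.2° + (180° − 119.2°) = 14.60° from the x-axis; with |DH| = 32.5, H = D + 32.5·(cos 14.60°, sin 14.60°) = (63.64, -25.37). The perpendicularity gives HG at right angles to DH; with |HG| = 11.2 on the right of DH, G = H + 11.2·(0.2521, -0.9677) = (66.46, -36.21). Then |NG| = |G − N| = 75.68.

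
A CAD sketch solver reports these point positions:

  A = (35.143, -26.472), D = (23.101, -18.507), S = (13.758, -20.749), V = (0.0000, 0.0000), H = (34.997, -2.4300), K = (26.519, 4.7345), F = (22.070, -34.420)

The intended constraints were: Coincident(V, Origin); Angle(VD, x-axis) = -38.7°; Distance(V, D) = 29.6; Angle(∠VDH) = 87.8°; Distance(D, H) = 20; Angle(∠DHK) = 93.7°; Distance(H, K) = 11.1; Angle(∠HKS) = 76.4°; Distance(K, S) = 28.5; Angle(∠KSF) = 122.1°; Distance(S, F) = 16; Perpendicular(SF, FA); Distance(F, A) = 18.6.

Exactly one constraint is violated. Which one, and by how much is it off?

Distance(F, A) = 18.6 — off by 3.30.

V = (0.00, 0.00) ✓; VD at -38.70° ✓; |VD| = 29.60 ✓; ∠VDH = 87.80° ✓; |DH| = 20.00 ✓; ∠DHK = 93.70° ✓; |HK| = 11.10 ✓; ∠HKS = 76.40° ✓; |KS| = 28.50 ✓; ∠KSF = 122.1° ✓; |SF| = 16.00 ✓; ∠(SF, FA) = 90.00° ✓; |FA| = 15.30 ✗.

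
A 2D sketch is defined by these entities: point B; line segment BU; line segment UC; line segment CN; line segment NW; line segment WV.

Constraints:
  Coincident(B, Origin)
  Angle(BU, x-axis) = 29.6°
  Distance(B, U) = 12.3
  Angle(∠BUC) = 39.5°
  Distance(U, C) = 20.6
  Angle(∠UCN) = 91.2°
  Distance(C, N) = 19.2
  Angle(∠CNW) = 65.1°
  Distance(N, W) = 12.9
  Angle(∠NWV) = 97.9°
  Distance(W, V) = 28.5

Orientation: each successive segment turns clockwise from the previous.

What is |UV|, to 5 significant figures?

21.615

∠CNW = 65.1° gives NW at 45.400° from the x-axis; with |NW| = 12.9, W = (-5.6725, 2.4882). ∠NWV = 97.9° gives WV at -36.700° from the x-axis; with |WV| = 28.5, V = (17.178, -14.544). Then |UV| = |V − U| = 21.615.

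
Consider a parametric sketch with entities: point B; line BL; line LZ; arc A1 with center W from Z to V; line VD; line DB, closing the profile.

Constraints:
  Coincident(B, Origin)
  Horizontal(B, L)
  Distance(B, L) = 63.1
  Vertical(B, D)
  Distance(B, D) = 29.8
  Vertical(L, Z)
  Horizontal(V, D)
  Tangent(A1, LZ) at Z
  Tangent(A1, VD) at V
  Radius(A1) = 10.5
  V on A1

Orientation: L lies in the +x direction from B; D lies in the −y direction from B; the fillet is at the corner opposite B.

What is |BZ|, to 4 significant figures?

65.99

B is at the origin; B and L share the same y with |BL| = 63.1 and L on the +x side, so L = (63.10, 0.000). BD is vertical with |BD| = 29.8 and D on the −y side, so D = (0.000, -29.80). The virtual corner opposite B is at (63.10, -29.80). A1 meets LZ tangentially, so WZ is at right angles to LZ and the tangent condition forces WV to be normal to VD, with radius 10.5, so the center W sits 10.5 in from both sides at W = (52.60, -19.30). That places the tangent points at Z = (63.10, -19.30) on LZ and V = (52.60, -29.80) on VD. Then |BZ| = |Z − B| = 65.99.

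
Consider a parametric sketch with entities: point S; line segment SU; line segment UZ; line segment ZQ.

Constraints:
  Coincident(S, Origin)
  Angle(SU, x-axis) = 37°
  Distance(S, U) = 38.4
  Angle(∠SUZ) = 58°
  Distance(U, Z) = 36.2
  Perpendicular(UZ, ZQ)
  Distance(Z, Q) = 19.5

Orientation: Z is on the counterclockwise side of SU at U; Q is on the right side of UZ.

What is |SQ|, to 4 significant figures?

54.42

∠SUZ = 58.0°, so UZ runs at 37.0° + (180° − 58.0°) = 159.0° from the x-axis; with |UZ| = 36.2, Z = U + 36.2·(cos 159.0°, sin 159.0°) = (-3.128, 36.08). UZ is perpendicular to ZQ; with |ZQ| = 19.5 on the right of UZ, Q = Z + 19.5·(0.3584, 0.9336) = (3.860, 54.29). Then |SQ| = |Q − S| = 54.42.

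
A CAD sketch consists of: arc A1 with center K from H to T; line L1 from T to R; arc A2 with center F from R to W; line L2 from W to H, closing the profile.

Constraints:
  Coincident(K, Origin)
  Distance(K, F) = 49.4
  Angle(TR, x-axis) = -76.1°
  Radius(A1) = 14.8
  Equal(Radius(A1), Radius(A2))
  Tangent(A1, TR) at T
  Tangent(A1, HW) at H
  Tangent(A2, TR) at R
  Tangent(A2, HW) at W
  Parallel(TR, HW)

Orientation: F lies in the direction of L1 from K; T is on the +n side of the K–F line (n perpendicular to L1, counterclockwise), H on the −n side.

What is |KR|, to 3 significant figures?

51.6

Tangency of A1 to both parallel lines with radius 14.8 puts T and H at K ± 14.8·n: T = (14.4, 3.56), H = (-14.4, -3.56). Equal radii place R and W the same way about F: R = F + 14.8·n = (26.2, -44.4), W = F − 14.8·n = (-2.50, -51.5). Then |KR| = |R − K| = 51.6.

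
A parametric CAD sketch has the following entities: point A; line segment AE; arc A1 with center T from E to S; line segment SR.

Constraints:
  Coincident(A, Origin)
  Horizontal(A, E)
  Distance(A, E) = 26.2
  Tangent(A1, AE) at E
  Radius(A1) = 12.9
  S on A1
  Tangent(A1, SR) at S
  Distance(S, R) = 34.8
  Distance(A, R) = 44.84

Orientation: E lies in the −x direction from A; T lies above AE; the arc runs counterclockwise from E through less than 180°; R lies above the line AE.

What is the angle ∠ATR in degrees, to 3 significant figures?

84.2°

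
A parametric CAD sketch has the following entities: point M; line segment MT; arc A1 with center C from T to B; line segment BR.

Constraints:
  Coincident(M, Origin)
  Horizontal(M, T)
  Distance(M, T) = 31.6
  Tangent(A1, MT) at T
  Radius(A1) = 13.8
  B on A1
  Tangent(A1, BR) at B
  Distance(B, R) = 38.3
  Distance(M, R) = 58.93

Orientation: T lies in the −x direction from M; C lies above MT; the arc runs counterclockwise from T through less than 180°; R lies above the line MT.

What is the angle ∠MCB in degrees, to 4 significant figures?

32.71°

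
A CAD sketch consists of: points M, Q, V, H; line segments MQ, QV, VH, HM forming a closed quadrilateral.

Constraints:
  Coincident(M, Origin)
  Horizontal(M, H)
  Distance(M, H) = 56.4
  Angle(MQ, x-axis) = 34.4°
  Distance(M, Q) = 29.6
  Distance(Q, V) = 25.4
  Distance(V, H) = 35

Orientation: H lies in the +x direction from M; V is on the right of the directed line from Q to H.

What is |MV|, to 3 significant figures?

24.1

Checks: |QV| = 25.40 ✓; |VH| = 35.00 ✓.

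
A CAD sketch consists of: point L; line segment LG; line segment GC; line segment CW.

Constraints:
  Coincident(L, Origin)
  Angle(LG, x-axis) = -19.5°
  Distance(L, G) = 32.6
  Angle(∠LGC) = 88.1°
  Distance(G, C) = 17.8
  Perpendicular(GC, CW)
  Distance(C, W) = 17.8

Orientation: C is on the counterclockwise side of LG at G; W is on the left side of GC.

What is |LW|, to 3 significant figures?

22.3

L is at the origin; LG runs at -19.5° with length 32.6, so G = 32.6·(cos -19.5°, sin -19.5°) = (30.7, -10.9). ∠LGC = 88.1°, so GC runs at -19.5° + (180° − 88.1°) = 72.4° from the x-axis; with |GC| = 17.8, C = G + 17.8·(cos 72.4°, sin 72.4°) = (36.1, 6.08). The perpendicularity gives CW at right angles to GC; with |CW| = 17.8 on the left of GC, W = C + 17.8·(-0.953, 0.302) = (19.1, 11.5). Then |LW| = |W − L| = 22.3.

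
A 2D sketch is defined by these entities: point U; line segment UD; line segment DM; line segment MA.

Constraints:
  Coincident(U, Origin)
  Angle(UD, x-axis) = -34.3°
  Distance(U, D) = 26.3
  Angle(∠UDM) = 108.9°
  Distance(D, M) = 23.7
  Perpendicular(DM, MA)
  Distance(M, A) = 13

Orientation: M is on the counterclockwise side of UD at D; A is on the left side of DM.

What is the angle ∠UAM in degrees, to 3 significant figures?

110°

U is at the origin; UD runs at -34.3° with length 26.3, so D = 26.3·(cos -34.3°, sin -34.3°) = (21.7, -14.8). ∠UDM = 108.9°, so DM runs at -34.3° + (180° − 108.9°) = 36.8° from the x-axis; with |DM| = 23.7, M = D + 23.7·(cos 36.8°, sin 36.8°) = (40.7, -0.624). DM ⟂ MA; with |MA| = 13.0 on the left of DM, A = M + 13.0·(-0.599, 0.801) = (32.9, 9.79). Then cos ∠UAM = AU·AM / (|AU||AM|), giving 110°.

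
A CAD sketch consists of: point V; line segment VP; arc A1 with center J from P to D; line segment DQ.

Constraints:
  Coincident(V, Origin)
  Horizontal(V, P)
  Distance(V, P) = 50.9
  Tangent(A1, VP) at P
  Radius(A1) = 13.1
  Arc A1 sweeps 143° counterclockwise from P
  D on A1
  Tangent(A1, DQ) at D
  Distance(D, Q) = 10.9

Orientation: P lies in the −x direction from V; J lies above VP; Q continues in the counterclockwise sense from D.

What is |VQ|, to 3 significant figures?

59.9

On A1, P sits at bearing -90° from J; a 143° counterclockwise sweep puts D at bearing 53°, so D = J + 13.1·(cos 53°, sin 53°) = (-43.0, 23.6). A1 meets DQ tangentially, so JD is at right angles to DQ, so DQ runs along (−sin 53°, cos 53°); with |DQ| = 10.9, Q = (-51.7, 30.1). Then |VQ| = |Q − V| = 59.9.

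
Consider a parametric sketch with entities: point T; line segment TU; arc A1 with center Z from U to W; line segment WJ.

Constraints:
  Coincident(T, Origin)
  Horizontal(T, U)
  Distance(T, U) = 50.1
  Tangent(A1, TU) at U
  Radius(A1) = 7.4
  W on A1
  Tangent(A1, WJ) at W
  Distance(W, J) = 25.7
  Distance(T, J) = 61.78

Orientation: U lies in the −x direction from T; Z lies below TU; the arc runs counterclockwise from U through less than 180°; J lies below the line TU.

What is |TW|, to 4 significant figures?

58.02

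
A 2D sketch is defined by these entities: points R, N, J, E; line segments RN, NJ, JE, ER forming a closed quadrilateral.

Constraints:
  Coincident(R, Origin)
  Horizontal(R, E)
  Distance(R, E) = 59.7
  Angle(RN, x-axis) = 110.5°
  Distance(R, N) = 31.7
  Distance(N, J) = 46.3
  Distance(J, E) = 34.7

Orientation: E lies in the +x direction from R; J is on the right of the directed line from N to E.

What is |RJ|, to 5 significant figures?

25.017

Checks: |NJ| = 46.30 ✓; |JE| = 34.70 ✓.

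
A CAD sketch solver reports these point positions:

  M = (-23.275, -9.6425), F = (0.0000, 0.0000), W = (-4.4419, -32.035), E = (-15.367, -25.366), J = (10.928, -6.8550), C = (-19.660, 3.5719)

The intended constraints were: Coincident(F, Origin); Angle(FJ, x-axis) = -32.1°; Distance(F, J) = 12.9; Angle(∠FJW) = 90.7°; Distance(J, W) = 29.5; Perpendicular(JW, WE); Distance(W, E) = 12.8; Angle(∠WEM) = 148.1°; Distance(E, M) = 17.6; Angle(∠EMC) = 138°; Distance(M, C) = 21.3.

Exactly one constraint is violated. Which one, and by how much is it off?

Distance(M, C) = 21.3 — off by 7.60.

F = (0.00, 0.00) ✓; FJ at -32.10° ✓; |FJ| = 12.90 ✓; ∠FJW = 90.70° ✓; |JW| = 29.50 ✓; ∠(JW, WE) = 90.00° ✓; |WE| = 12.80 ✓; ∠WEM = 148.1° ✓; |EM| = 17.60 ✓; ∠EMC = 138.0° ✓; |MC| = 13.70 ✗.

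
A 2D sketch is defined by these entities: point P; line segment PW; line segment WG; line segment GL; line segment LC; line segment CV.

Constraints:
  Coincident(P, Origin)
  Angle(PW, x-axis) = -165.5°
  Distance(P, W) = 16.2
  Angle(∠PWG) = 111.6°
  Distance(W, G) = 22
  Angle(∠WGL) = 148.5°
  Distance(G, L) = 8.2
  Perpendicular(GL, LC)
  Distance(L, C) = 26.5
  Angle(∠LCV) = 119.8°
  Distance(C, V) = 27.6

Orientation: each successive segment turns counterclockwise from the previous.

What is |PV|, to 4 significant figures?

12.76

P is at the origin; PW runs at -165.5° with length 16.2, so W = (-15.68, -4.056). ∠PWG = 111.6° gives WG at -97.10° from the x-axis; with |WG| = 22.0, G = (-18.40, -25.89). ∠WGL = 148.5° gives GL at -65.60° from the x-axis; with |GL| = 8.2, L = (-15.02, -33.36). The perpendicularity gives LC at right angles to GL, so LC runs at 24.40°; with |LC| = 26.5, C = (9.117, -22.41). ∠LCV = 119.8° gives CV at 84.60° from the x-axis; with |CV| = 27.6, V = (11.71, 5.070). Then |PV| = |V − P| = 12.76.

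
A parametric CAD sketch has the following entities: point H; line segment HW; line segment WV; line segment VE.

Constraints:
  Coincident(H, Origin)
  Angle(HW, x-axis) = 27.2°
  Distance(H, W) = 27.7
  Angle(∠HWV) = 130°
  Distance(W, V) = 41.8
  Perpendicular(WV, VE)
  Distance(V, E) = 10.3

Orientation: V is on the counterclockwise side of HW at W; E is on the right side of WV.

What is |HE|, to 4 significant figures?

67.43

H is at the origin; HW runs at 27.2° with length 27.7, so W = 27.7·(cos 27.2°, sin 27.2°) = (24.64, 12.66). ∠HWV = 130.0°, so WV runs at 27.2° + (180° − 130.0°) = 77.20° from the x-axis; with |WV| = 41.8, V = W + 41.8·(cos 77.20°, sin 77.20°) = (33.90, 53.42). WV ⟂ VE; with |VE| = 10.3 on the right of WV, E = V + 10.3·(0.9751, -0.2215) = (43.94, 51.14). Then |HE| = |E − H| = 67.43.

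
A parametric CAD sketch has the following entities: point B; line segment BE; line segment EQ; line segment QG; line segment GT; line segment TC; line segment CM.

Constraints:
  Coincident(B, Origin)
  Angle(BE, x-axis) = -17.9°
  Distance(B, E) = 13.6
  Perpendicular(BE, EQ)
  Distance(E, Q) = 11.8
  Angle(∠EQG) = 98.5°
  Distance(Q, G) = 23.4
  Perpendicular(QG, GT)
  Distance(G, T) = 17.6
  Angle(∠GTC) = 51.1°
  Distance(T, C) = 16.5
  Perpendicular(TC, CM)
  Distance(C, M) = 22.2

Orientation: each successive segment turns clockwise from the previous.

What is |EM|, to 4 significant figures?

34.06

B is at the origin; BE runs at -17.9° with length 13.6, so E = (12.94, -4.180). The perpendicularity gives EQ at right angles to BE, so EQ runs at -107.9°; with |EQ| = 11.8, Q = (9.315, -15.41). ∠EQG = 98.5° gives QG at 170.6° from the x-axis; with |QG| = 23.4, G = (-13.77, -11.59). The perpendicularity gives GT at right angles to QG, so GT runs at 80.60°; with |GT| = 17.6, T = (-10.90, 5.777). ∠GTC = 51.1° gives TC at -48.30° from the x-axis; with |TC| = 16.5, C = (0.07993, -6.543). TC is perpendicular to CM, so CM runs at -138.3°; with |CM| = 22.2, M = (-16.50, -21.31). Then |EM| = |M − E| = 34.06.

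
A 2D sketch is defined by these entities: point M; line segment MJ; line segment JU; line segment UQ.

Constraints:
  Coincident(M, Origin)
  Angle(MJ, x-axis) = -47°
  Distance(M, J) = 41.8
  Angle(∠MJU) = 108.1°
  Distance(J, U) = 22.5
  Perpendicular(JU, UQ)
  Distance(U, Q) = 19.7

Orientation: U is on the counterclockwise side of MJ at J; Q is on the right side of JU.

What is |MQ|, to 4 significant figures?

69.22

M is at the origin; MJ runs at -47.0° with length 41.8, so J = 41.8·(cos -47.0°, sin -47.0°) = (28.51, -30.57). ∠MJU = 108.1°, so JU runs at -47.0° + (180° − 108.1°) = 24.90° from the x-axis; with |JU| = 22.5, U = J + 22.5·(cos 24.90°, sin 24.90°) = (48.92, -21.10). JU ⟂ UQ; with |UQ| = 19.7 on the right of JU, Q = U + 19.7·(0.4210, -0.9070) = (57.21, -38.97). Then |MQ| = |Q − M| = 69.22.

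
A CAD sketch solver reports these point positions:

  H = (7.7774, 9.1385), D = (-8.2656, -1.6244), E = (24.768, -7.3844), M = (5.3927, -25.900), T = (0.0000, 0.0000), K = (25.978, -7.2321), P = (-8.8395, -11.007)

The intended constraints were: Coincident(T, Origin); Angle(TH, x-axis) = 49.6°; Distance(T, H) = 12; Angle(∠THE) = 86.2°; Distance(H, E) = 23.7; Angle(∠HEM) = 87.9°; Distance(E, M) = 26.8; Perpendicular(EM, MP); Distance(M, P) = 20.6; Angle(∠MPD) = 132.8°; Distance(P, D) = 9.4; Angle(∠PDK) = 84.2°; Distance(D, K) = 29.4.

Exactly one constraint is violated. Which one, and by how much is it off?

Distance(D, K) = 29.4 — off by 5.30.

T = (0.00, 0.00) ✓; TH at 49.60° ✓; |TH| = 12.00 ✓; ∠THE = 86.20° ✓; |HE| = 23.70 ✓; ∠HEM = 87.90° ✓; |EM| = 26.80 ✓; ∠(EM, MP) = 90.00° ✓; |MP| = 20.60 ✓; ∠MPD = 132.8° ✓; |PD| = 9.400 ✓; ∠PDK = 84.20° ✓; |DK| = 34.70 ✗.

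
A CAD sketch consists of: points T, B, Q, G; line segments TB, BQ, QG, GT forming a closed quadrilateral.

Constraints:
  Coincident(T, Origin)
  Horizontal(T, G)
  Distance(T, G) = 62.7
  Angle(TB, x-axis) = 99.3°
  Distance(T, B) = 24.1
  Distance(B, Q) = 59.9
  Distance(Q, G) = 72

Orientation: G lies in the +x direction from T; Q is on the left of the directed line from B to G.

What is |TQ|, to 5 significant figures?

76.945

T is at the origin; T and G share the same y with |TG| = 62.7 and G in +x, so G = (62.7, 0). TB runs at 99.3° with |TB| = 24.1, so B = (-3.8947, 23.783). Q is determined by |BQ| = 59.9 and |QG| = 72.0 together: it lies at the intersection of circle(B, 59.9) and circle(G, 72.0). With |BG| = 70.714, the foot of the radical line on BG is 24.072 from B and the perpendicular offset is √(59.9² − 24.072²) = 54.850. Taking the left-of-BG solution: Q = (37.223, 67.342).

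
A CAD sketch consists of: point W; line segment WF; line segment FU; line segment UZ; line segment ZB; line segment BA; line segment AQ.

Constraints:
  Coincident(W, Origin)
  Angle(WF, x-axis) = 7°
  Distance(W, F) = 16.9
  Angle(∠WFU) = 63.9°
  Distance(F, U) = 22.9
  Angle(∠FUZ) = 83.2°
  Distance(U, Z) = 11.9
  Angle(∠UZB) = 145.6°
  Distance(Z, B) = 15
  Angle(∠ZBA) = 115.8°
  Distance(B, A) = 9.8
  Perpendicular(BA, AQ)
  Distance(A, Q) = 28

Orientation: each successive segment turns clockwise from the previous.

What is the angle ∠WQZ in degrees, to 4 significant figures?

38.70°

W is at the origin; WF runs at 7.0° with length 16.9, so F = (16.77, 2.060). ∠WFU = 63.9° gives FU at -109.1° from the x-axis; with |FU| = 22.9, U = (9.281, -19.58). ∠FUZ = 83.2° gives UZ at 154.1° from the x-axis; with |UZ| = 11.9, Z = (-1.424, -14.38). ∠UZB = 145.6° gives ZB at 119.7° from the x-axis; with |ZB| = 15.0, B = (-8.856, -1.352). ∠ZBA = 115.8° gives BA at 55.50° from the x-axis; with |BA| = 9.8, A = (-3.305, 6.724). BA is perpendicular to AQ, so AQ runs at -34.50°; with |AQ| = 28.0, Q = (19.77, -9.135). Then cos ∠WQZ = QW·QZ / (|QW||QZ|), giving 38.70°.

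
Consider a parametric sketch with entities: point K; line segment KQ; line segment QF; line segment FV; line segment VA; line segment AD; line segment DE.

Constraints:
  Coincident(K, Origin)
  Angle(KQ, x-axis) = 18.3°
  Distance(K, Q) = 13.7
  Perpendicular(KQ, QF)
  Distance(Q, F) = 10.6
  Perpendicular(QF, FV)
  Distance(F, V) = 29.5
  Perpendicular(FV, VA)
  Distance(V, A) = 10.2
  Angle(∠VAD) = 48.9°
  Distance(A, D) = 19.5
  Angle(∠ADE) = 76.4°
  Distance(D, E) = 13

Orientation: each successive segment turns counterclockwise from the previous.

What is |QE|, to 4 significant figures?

32.80

K is at the origin; KQ runs at 18.3° with length 13.7, so Q = (13.01, 4.302). KQ ⟂ QF, so QF runs at 108.3°; with |QF| = 10.6, F = (9.679, 14.37). The perpendicularity gives FV at right angles to QF, so FV runs at -161.7°; with |FV| = 29.5, V = (-18.33, 5.103). The perpendicularity gives VA at right angles to FV, so VA runs at -71.70°; with |VA| = 10.2, A = (-15.13, -4.581). ∠VAD = 48.9° gives AD at 59.40° from the x-axis; with |AD| = 19.5, D = (-5.200, 12.20). ∠ADE = 76.4° gives DE at 163.0° from the x-axis; with |DE| = 13.0, E = (-17.63, 16.00). Then |QE| = |E − Q| = 32.80.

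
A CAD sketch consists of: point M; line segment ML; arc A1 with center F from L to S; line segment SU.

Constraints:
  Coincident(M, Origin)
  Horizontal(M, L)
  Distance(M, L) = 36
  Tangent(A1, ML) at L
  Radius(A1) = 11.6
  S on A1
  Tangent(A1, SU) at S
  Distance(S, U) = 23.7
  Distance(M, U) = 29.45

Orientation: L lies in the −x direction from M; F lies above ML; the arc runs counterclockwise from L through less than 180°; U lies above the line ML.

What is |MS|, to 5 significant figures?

26.651

M is at the origin; ML is horizontal with |ML| = 36.0 and L on the −x side, so L = (-36.000, 0.0000). The tangent condition forces FL to be normal to ML, so F = L + (0, 11.6) = (-36.000, 11.600). Since FS ⟂ SU (tangency), |FU| = √(11.6² + 23.7²) = 26.387 regardless of where S sits on A1. So U lies on both circle(M, 29.45) and circle(F, 26.387); the above-ML intersection is U = (-13.874, 25.977). S is the foot of the tangent from U: S = (-26.047, 5.6420).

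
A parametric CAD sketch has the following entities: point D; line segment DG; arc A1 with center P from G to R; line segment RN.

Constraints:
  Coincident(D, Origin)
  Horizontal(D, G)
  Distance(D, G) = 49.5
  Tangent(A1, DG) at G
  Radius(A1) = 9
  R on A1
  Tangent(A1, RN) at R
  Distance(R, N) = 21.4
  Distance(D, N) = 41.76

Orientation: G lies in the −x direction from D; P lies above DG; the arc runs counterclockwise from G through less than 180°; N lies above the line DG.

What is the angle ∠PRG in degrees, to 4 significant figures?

56.04°

Checks: |PG| = 9.000 ✓; |PR| = 9.000 ✓; ∠(PR, RN) = 90.00° ✓; |RN| = 21.40 ✓; |DN| = 41.76 ✓.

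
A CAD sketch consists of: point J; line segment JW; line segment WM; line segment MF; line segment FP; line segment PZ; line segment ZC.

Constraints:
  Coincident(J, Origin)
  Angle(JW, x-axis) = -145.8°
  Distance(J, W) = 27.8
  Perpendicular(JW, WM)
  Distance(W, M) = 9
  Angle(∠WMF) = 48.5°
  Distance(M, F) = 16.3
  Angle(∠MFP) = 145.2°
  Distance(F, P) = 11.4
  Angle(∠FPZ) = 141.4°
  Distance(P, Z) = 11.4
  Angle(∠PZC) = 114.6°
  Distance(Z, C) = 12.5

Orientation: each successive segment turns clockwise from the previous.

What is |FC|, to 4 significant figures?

25.86

J is at the origin; JW runs at -145.8° with length 27.8, so W = (-22.99, -15.63). JW ⟂ WM, so WM runs at 124.2°; with |WM| = 9.0, M = (-28.05, -8.182). ∠WMF = 48.5° gives MF at -7.300° from the x-axis; with |MF| = 16.3, F = (-11.88, -10.25). ∠MFP = 145.2° gives FP at -42.10° from the x-axis; with |FP| = 11.4, P = (-3.425, -17.90). ∠FPZ = 141.4° gives PZ at -80.70° from the x-axis; with |PZ| = 11.4, Z = (-1.583, -29.15). ∠PZC = 114.6° gives ZC at -146.1° from the x-axis; with |ZC| = 12.5, C = (-11.96, -36.12). Then |FC| = |C − F| = 25.86.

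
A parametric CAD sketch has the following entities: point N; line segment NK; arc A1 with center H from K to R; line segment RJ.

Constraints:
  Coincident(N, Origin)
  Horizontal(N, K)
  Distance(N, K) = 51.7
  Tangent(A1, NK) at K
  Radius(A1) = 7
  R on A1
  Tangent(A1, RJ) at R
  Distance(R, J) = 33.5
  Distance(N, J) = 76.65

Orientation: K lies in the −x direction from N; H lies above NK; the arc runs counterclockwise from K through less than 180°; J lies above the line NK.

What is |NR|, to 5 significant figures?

47.530

Checks: |HK| = 7.000 ✓; |HR| = 7.000 ✓; ∠(HR, RJ) = 90.00° ✓; |RJ| = 33.50 ✓; |NJ| = 76.65 ✓.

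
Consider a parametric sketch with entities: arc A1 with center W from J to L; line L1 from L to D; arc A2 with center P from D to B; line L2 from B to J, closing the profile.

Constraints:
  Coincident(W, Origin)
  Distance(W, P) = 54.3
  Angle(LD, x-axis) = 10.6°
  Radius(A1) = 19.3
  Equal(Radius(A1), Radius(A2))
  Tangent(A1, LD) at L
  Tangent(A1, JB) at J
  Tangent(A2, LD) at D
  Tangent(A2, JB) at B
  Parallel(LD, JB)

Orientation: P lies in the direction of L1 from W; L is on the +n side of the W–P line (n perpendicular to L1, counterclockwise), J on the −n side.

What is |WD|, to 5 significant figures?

57.628

The slot axis is L1's direction at 10.6°, so u = (cos 10.6°, sin 10.6°) = (0.98294, 0.18395) and n = (−sin 10.6°, cos 10.6°) = (-0.18395, 0.98294). W is at the origin and P lies 54.3 along u from W, so P = 54.3·u = (53.373, 9.9886). Tangency of A1 to both parallel lines with radius 19.3 puts L and J at W ± 19.3·n: L = (-3.5503, 18.971), J = (3.5503, -18.971). Equal radii place D and B the same way about P: D = P + 19.3·n = (49.823, 28.959), B = P − 19.3·n = (56.924, -8.9821). Then |WD| = |D − W| = 57.628.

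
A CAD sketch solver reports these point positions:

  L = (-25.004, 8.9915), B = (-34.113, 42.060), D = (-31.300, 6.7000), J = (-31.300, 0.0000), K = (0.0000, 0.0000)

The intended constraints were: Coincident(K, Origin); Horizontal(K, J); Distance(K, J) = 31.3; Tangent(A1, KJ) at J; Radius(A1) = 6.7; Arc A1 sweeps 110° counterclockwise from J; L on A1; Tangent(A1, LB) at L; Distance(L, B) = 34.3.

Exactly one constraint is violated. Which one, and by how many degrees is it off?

Tangent(A1, LB) at L — off by 4.60°.

K = (0.00, 0.00) ✓; K.y = 0.00, J.y = 0.00 ✓; |KJ| = 31.30 ✓; ∠(DJ, JK) = 90.00° ✓; |DJ| = 6.700 ✓; bearing(D→L) − bearing(D→J) = 110.0° ✓; |DL| = 6.700 ✓; ∠(DL, LB) = 94.60° ✗; |LB| = 34.30 ✓.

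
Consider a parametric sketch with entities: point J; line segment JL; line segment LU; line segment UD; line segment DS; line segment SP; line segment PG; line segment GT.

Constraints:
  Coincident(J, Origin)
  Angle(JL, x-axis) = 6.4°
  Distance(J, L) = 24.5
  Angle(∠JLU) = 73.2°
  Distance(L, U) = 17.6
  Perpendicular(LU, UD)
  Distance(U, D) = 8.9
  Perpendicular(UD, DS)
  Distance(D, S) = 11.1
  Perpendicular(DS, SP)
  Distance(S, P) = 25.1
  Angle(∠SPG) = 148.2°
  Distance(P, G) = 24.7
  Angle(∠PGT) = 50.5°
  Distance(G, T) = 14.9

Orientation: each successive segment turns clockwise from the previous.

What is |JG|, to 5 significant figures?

61.908

J is at the origin; JL runs at 6.4° with length 24.5, so L = (24.347, 2.7310). ∠JLU = 73.2° gives LU at -100.40° from the x-axis; with |LU| = 17.6, U = (21.170, -14.580). LU ⟂ UD, so UD runs at 169.60°; with |UD| = 8.9, D = (12.416, -12.973). UD ⟂ DS, so DS runs at 79.600°; with |DS| = 11.1, S = (14.420, -2.0556). The perpendicularity gives SP at right angles to DS, so SP runs at -10.400°; with |SP| = 25.1, P = (39.108, -6.5866). ∠SPG = 148.2° gives PG at -42.200° from the x-axis; with |PG| = 24.7, G = (57.406, -23.178). Then |JG| = |G − J| = 61.908.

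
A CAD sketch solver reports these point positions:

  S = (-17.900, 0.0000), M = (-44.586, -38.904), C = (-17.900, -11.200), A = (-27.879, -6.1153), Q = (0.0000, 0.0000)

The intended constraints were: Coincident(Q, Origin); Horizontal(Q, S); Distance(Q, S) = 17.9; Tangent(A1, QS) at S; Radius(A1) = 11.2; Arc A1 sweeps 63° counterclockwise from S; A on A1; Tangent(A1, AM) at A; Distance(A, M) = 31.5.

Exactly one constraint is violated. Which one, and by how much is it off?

Distance(A, M) = 31.5 — off by 5.30.

Q = (0.00, 0.00) ✓; Q.y = 0.00, S.y = 0.00 ✓; |QS| = 17.90 ✓; ∠(CS, SQ) = 90.00° ✓; |CS| = 11.20 ✓; bearing(C→A) − bearing(C→S) = 63.00° ✓; |CA| = 11.20 ✓; ∠(CA, AM) = 90.00° ✓; |AM| = 36.80 ✗.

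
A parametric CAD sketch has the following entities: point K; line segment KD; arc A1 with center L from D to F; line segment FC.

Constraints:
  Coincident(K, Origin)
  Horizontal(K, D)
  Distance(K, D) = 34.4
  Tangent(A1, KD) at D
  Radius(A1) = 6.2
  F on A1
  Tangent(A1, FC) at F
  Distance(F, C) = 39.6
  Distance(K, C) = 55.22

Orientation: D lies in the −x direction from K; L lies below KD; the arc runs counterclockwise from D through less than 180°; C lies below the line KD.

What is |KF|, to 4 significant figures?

41.14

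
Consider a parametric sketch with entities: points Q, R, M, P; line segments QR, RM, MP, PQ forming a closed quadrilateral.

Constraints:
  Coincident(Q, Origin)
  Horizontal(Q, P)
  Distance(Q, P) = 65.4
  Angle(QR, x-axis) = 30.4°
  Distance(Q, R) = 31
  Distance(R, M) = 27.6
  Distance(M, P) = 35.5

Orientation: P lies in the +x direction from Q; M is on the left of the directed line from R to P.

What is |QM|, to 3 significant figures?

58.5

Checks: |RM| = 27.60 ✓; |MP| = 35.50 ✓.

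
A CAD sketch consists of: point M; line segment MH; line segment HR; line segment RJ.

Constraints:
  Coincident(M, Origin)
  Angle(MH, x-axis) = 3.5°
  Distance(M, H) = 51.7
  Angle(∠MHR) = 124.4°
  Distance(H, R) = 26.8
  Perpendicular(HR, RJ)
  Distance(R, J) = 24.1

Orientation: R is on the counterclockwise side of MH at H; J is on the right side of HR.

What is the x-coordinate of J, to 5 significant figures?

86.046

∠MHR = 124.4°, so HR runs at 3.5° + (180° − 124.4°) = 59.100° from the x-axis; with |HR| = 26.8, R = H + 26.8·(cos 59.100°, sin 59.100°) = (65.366, 26.152). HR is perpendicular to RJ; with |RJ| = 24.1 on the right of HR, J = R + 24.1·(0.85806, -0.51354) = (86.046, 13.776). So J.x = 86.046.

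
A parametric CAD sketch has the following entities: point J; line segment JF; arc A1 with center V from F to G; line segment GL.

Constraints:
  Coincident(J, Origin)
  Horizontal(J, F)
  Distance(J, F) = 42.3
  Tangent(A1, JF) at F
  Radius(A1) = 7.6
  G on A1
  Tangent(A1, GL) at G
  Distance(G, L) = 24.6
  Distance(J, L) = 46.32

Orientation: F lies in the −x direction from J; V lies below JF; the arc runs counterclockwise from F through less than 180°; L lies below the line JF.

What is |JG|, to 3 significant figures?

49.9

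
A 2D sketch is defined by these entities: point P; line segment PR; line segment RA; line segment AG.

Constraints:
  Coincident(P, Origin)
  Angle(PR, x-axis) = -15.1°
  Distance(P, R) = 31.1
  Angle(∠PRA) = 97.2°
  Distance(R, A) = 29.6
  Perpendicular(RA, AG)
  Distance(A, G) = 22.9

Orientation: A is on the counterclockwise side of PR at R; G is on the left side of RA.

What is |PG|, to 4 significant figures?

34.43

P is at the origin; PR runs at -15.1° with length 31.1, so R = 31.1·(cos -15.1°, sin -15.1°) = (30.03, -8.102). ∠PRA = 97.2°, so RA runs at -15.1° + (180° − 97.2°) = 67.70° from the x-axis; with |RA| = 29.6, A = R + 29.6·(cos 67.70°, sin 67.70°) = (41.26, 19.28). RA ⟂ AG; with |AG| = 22.9 on the left of RA, G = A + 22.9·(-0.9252, 0.3795) = (20.07, 27.97). Then |PG| = |G − P| = 34.43.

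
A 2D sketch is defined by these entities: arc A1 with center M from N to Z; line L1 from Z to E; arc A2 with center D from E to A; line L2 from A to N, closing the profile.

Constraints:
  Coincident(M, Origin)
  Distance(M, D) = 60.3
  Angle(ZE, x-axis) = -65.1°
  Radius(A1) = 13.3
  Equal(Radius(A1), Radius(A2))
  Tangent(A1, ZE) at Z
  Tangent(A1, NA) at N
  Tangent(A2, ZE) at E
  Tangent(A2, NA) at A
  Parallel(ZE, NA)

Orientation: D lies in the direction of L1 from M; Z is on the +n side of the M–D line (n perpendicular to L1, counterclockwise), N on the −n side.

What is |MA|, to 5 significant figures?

61.749

Tangency of A1 to both parallel lines with radius 13.3 puts Z and N at M ± 13.3·n: Z = (12.064, 5.5998), N = (-12.064, -5.5998). Equal radii place E and A the same way about D: E = D + 13.3·n = (37.452, -49.095), A = D − 13.3·n = (13.325, -60.295). Then |MA| = |A − M| = 61.749.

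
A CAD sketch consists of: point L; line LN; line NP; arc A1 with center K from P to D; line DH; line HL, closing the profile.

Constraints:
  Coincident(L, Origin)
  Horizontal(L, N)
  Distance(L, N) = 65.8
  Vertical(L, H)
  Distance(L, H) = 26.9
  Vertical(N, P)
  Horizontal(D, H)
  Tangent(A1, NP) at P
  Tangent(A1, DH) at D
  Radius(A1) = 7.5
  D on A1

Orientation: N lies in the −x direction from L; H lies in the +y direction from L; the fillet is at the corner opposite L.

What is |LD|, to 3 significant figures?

64.2

L is at the origin; L and N share the same y with |LN| = 65.8 and N on the −x side, so N = (-65.8, 0.00). LH is vertical with |LH| = 26.9 and H on the +y side, so H = (0.00, 26.9). The virtual corner opposite L is at (-65.8, 26.9). Since A1 is tangent to NP there, KP ⟂ NP and the tangent condition forces KD to be normal to DH, with radius 7.5, so the center K sits 7.5 in from both sides at K = (-58.3, 19.4). That places the tangent points at P = (-65.8, 19.4) on NP and D = (-58.3, 26.9) on DH. Then |LD| = |D − L| = 64.2.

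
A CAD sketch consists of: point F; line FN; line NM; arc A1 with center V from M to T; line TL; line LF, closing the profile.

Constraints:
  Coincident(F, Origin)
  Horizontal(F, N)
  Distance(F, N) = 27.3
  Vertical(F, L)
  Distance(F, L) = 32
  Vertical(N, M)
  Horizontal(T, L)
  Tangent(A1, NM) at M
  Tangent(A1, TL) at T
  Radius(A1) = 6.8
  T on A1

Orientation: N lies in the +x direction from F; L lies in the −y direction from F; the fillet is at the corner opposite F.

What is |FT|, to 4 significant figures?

38.00

F is at the origin; FN is horizontal with |FN| = 27.3 and N on the +x side, so N = (27.30, 0.000). FL is vertical with |FL| = 32.0 and L on the −y side, so L = (0.000, -32.00). The virtual corner opposite F is at (27.30, -32.00). Tangency of A1 to NM means the radius VM is perpendicular to NM and the tangent condition forces VT to be normal to TL, with radius 6.8, so the center V sits 6.8 in from both sides at V = (20.50, -25.20). That places the tangent points at M = (27.30, -25.20) on NM and T = (20.50, -32.00) on TL. Then |FT| = |T − F| = 38.00.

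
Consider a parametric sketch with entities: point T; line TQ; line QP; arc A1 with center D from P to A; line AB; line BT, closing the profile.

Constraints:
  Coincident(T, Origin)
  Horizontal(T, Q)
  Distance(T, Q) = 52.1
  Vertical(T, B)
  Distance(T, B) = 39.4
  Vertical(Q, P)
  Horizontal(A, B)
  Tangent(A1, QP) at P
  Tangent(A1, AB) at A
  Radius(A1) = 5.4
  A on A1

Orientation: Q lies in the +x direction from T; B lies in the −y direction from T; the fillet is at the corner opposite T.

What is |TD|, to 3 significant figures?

57.8

T is at the origin; TQ is horizontal with |TQ| = 52.1 and Q on the +x side, so Q = (52.1, 0.00). TB is vertical with |TB| = 39.4 and B on the −y side, so B = (0.00, -39.4). The virtual corner opposite T is at (52.1, -39.4). The tangent condition forces DP to be normal to QP and the tangent condition forces DA to be normal to AB, with radius 5.4, so the center D sits 5.4 in from both sides at D = (46.7, -34.0). Then |TD| = |D − T| = 57.8.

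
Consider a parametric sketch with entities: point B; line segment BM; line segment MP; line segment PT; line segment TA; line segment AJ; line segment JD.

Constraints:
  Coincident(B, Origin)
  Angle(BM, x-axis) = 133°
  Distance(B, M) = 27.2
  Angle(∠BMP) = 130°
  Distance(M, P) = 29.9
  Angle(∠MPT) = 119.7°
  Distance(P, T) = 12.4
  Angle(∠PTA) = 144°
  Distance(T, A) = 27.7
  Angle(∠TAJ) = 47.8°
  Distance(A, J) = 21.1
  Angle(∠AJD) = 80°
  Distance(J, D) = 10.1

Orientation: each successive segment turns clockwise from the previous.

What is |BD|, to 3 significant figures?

45.3

B is at the origin; BM runs at 133.0° with length 27.2, so M = (-18.6, 19.9). ∠BMP = 130.0° gives MP at 83.0° from the x-axis; with |MP| = 29.9, P = (-14.9, 49.6). ∠MPT = 119.7° gives PT at 22.7° from the x-axis; with |PT| = 12.4, T = (-3.47, 54.4). ∠PTA = 144.0° gives TA at -13.3° from the x-axis; with |TA| = 27.7, A = (23.5, 48.0). ∠TAJ = 47.8° gives AJ at -146° from the x-axis; with |AJ| = 21.1, J = (6.10, 36.0). ∠AJD = 80.0° gives JD at 114° from the x-axis; with |JD| = 10.1, D = (1.91, 45.2). Then |BD| = |D − B| = 45.3.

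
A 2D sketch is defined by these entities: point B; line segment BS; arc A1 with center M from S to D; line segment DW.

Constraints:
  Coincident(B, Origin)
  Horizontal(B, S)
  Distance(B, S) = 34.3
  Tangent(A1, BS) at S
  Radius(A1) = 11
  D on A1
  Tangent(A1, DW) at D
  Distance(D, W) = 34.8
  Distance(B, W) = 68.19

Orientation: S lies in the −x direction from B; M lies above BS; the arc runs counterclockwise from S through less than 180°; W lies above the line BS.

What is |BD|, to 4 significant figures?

33.44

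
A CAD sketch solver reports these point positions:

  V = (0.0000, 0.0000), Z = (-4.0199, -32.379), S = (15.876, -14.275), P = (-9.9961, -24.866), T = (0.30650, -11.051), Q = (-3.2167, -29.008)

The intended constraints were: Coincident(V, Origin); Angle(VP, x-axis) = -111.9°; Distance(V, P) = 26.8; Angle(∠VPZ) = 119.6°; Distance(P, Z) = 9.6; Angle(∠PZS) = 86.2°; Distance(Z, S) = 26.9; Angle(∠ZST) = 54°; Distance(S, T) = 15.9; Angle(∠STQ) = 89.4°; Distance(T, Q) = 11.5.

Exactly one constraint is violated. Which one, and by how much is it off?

Distance(T, Q) = 11.5 — off by 6.80.

V = (0.00, 0.00) ✓; VP at -111.9° ✓; |VP| = 26.80 ✓; ∠VPZ = 119.6° ✓; |PZ| = 9.600 ✓; ∠PZS = 86.20° ✓; |ZS| = 26.90 ✓; ∠ZST = 54.00° ✓; |ST| = 15.90 ✓; ∠STQ = 89.40° ✓; |TQ| = 18.30 ✗.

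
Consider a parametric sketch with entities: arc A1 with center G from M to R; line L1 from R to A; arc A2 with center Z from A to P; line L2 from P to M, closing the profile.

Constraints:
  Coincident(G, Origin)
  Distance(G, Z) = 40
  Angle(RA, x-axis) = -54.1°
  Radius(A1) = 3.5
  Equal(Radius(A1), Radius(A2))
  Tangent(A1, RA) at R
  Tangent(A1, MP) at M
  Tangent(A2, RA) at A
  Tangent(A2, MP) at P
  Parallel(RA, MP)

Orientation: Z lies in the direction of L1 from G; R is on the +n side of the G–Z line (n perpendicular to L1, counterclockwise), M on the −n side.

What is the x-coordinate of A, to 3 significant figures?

26.3

Tangency of A1 to both parallel lines with radius 3.5 puts R and M at G ± 3.5·n: R = (2.84, 2.05), M = (-2.84, -2.05). Equal radii place A and P the same way about Z: A = Z + 3.5·n = (26.3, -30.3), P = Z − 3.5·n = (20.6, -34.5). So A.x = 26.3.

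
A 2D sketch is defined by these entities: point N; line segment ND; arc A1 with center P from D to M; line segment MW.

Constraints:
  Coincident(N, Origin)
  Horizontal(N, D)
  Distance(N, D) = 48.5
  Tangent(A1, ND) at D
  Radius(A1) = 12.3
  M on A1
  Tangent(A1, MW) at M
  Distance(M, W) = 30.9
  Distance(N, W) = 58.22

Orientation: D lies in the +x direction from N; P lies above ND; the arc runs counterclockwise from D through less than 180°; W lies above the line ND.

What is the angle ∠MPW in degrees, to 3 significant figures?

68.3°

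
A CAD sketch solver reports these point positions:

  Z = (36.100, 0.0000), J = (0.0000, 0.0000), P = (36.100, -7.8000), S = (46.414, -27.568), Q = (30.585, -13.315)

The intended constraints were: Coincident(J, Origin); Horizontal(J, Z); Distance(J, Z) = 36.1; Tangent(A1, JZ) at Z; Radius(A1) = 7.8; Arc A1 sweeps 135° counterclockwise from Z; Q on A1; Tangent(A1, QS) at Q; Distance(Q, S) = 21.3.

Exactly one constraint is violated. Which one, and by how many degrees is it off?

Tangent(A1, QS) at Q — off by 3.00°.

J = (0.00, 0.00) ✓; J.y = 0.00, Z.y = 0.00 ✓; |JZ| = 36.10 ✓; ∠(PZ, ZJ) = 90.00° ✓; |PZ| = 7.800 ✓; bearing(P→Q) − bearing(P→Z) = 135.0° ✓; |PQ| = 7.799 ✓; ∠(PQ, QS) = 87.00° ✗; |QS| = 21.30 ✓.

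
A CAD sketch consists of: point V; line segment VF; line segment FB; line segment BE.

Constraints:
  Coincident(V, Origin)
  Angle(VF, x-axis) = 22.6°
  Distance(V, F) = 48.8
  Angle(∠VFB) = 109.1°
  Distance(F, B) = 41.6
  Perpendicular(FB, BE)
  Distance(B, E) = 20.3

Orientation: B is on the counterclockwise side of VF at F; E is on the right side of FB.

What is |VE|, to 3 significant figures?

87.9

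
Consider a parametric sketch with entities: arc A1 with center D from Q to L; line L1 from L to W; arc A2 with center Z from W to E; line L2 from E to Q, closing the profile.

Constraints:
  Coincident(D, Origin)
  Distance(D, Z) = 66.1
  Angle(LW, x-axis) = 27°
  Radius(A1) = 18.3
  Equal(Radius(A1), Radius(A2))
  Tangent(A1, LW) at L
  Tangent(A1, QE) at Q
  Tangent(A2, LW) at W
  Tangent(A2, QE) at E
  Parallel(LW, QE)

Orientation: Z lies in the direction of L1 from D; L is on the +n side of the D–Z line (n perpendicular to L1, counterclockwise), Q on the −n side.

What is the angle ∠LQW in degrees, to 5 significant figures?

61.026°

The slot axis is L1's direction at 27.0°, so u = (cos 27.0°, sin 27.0°) = (0.89101, 0.45399) and n = (−sin 27.0°, cos 27.0°) = (-0.45399, 0.89101). D is at the origin and Z lies 66.1 along u from D, so Z = 66.1·u = (58.896, 30.009). Tangency of A1 to both parallel lines with radius 18.3 puts L and Q at D ± 18.3·n: L = (-8.3080, 16.305), Q = (8.3080, -16.305). Equal radii place W and E the same way about Z: W = Z + 18.3·n = (50.588, 46.314), E = Z − 18.3·n = (67.204, 13.703). Then cos ∠LQW = QL·QW / (|QL||QW|), giving 61.026°.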